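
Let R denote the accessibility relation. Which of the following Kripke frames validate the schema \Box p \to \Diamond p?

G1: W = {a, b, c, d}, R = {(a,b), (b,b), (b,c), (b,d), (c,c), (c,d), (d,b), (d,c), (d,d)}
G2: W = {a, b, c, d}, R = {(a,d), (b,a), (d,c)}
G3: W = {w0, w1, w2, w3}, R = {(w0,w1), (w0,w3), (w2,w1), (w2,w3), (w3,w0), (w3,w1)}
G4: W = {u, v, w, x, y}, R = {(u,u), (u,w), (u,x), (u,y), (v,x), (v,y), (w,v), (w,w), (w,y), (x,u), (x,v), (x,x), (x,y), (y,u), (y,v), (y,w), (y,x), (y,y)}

Frame correspondent (Sahlqvist): \forall x \exists y Rxy — i.e. seriality.
G1: holds.
G2: fails — world c has no successor.
G3: fails — world w1 has no successor.
G4: holds.
Valid on: G1, G4.

G1, G4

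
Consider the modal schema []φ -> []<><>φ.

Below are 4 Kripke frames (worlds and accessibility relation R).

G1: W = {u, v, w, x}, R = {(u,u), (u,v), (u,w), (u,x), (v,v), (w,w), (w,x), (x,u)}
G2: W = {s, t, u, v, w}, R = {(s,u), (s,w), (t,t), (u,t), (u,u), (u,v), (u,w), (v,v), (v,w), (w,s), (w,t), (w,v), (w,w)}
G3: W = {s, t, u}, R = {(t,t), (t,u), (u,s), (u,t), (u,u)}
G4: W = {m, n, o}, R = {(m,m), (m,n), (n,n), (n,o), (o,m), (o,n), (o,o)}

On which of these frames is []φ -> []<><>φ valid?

The schema corresponds to a generalized confluence (Geach) condition: forall x forall z (xRz -> exists w (xRw & z R^2 w)).
G1: condition met.
G2: condition met.
G3: fails — uRs but no w with uRw and sR²w.
G4: condition met.

G1, G2, G4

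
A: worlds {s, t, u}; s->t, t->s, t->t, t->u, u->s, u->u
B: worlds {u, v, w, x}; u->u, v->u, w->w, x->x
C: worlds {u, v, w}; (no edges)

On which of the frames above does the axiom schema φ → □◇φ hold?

This is the axiom for symmetry; its first-order frame correspondent is ∀x ∀y (Rxy → Ryx).
A: fails — Rus but not Rsu.
B: fails — Rvu but not Ruv.
C: holds.
Valid on: C.

C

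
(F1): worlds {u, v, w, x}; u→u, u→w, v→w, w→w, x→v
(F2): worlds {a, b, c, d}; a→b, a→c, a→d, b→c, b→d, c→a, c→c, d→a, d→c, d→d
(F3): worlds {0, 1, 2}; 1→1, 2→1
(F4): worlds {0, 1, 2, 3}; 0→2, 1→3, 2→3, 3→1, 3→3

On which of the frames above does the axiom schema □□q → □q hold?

This is the axiom for density; its first-order frame correspondent is ∀x ∀y (Rxy → ∃z (Rxz ∧ Rzy)).
(F1): fails — Rxv but no z with Rxz and Rzv.
(F2): fails — Rab but no z with Raz and Rzb.
(F3): ✓.
(F4): fails — R02 but no z with R0z and Rz2.

(F3)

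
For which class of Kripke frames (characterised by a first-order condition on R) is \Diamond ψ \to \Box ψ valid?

partial functionality: \forall x \forall y \forall z (Rxy \wedge Rxz \to y = z)

Suppose ◇ψ→□ψ is valid. Take Rxy, Rxz and set V(ψ)={y}. Then ◇ψ at x, so □ψ at x, so ψ at z, i.e. z=y.
Conversely, any frame satisfying \forall x \forall y \forall z (Rxy \wedge Rxz \to y = z) validates the schema.
Frame condition: \forall x \forall y \forall z (Rxy \wedge Rxz \to y = z).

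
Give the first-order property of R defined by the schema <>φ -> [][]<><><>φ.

This is a Sahlqvist (Geach-type) schema ◇^1□^0φ → □^2◇^3φ.
Minimal-valuation argument: fix x; take any y with xR^1y and any z with xR^2z. Set V(φ) to the set of worlds R-reachable from y in exactly 0 steps. Then □^0φ holds at y, so the antecedent holds at x; validity forces ◇^3φ at z, giving a w with zR^3w and yR^0w.
First-order correspondent: forall x forall y forall z ((xRy & x R^2 z) -> exists w (y = w & z R^3 w)).

forall x forall y forall z ((xRy & x R^2 z) -> exists w (y = w & z R^3 w))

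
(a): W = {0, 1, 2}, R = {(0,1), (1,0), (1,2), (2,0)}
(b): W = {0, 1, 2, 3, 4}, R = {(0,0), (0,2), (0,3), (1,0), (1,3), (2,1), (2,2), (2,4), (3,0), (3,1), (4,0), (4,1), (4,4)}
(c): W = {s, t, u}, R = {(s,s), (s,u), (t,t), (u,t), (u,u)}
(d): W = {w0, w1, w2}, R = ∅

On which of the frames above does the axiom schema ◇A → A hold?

(d)

This is the axiom for a generalized confluence (Geach) condition; its first-order frame correspondent is ∀x ∀y (xRy → ∃w (y = w ∧ x = w)).
(a): fails — 0R1 but 1 ≠ 0.
(b): fails — 0R2 but 2 ≠ 0.
(c): fails — sRu but u ≠ s.
(d): satisfies the condition.
Valid on: (d).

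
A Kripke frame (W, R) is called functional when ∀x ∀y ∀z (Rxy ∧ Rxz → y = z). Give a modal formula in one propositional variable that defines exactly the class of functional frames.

◇s → □s

A defining formula is ◇s → □s (the CD axiom).
Suppose ◇s→□s is valid. Take Rxy, Rxz and set V(s)={y}. Then ◇s at x, so □s at x, so s at z, i.e. z=y.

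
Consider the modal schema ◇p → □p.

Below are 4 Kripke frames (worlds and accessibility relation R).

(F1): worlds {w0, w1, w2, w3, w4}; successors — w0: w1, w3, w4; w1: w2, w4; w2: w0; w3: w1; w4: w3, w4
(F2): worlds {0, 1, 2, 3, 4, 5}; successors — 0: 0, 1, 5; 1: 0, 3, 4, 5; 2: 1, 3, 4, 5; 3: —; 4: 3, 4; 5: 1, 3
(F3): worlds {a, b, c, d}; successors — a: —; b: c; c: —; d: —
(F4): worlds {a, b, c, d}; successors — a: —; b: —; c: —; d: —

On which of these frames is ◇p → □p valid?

The schema corresponds to partial functionality: ∀x ∀y ∀z (Rxy ∧ Rxz → y = z).
(F1): fails — w0 sees both w1 and w3.
(F2): fails — 0 sees both 0 and 1.
(F3): holds.
(F4): holds.
Valid on: (F3), (F4).

(F3), (F4)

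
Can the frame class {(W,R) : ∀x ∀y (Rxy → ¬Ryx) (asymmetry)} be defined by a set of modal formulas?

Not modally definable

If a class were modally definable it would be closed under surjective bounded morphisms (Goldblatt–Thomason).
The 5-cycle (worlds s,t,u,v,w with s→t→u→v→w→s) is asymmetric. Mapping every world to a single reflexive point • is a surjective bounded morphism, and the reflexive point is not asymmetric (R•• but asymmetry requires ¬R••).
Hence asymmetry is not modally definable.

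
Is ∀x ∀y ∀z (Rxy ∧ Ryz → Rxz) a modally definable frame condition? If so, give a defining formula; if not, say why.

The condition is transitivity. A defining modal formula is □r → □□r.

Definable; □r → □□r defines it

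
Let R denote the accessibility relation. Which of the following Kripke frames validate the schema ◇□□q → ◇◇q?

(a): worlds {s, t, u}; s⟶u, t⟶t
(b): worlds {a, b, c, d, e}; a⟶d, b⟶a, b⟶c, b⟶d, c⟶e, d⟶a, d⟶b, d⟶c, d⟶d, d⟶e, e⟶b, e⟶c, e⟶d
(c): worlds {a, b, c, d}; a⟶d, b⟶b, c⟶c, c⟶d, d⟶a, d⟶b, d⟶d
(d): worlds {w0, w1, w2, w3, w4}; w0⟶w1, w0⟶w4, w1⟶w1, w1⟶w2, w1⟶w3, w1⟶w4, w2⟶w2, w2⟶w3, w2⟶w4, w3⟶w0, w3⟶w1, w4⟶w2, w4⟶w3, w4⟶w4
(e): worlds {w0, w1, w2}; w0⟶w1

The schema corresponds to a generalized confluence (Geach) condition: ∀x ∀y (xRy → ∃w (yR²w ∧ xR²w)).
(a): fails — sRu but no w with uR²w and sR²w.
(b): satisfies the condition.
(c): satisfies the condition.
(d): satisfies the condition.
(e): fails — w0Rw1 but no w with w1R²w and w0R²w.

(b), (c), (d)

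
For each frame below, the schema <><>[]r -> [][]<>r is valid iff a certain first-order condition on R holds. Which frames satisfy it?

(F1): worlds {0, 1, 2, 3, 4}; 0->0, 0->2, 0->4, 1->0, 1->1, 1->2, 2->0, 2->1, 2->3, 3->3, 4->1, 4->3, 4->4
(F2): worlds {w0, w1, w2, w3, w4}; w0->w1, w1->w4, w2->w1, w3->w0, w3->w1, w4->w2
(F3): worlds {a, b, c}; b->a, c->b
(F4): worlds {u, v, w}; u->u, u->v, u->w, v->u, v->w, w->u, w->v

The schema corresponds to a generalized confluence (Geach) condition: forall x forall y forall z ((x R^2 y & x R^2 z) -> exists w (yRw & zRw)).
(F1): fails — 0R²0, 0R²3 but no w with 0Rw and 3Rw.
(F2): fails — w3R²w1, w3R²w4 but no w with w1Rw and w4Rw.
(F3): fails — cR²a, cR²a but no w with aRw and aRw.
(F4): holds.
Valid on: (F4).

(F4)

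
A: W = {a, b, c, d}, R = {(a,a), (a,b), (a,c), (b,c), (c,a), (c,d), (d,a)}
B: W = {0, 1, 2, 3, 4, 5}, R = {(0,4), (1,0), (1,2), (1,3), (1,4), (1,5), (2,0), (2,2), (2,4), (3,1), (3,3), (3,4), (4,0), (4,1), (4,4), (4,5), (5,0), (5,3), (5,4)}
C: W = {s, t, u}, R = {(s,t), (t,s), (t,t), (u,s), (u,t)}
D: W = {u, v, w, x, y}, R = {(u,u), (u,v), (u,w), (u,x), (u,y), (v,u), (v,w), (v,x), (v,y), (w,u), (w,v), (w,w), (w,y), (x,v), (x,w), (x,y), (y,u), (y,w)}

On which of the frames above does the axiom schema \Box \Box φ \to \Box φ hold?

B, C, D

This is the axiom for density; its first-order frame correspondent is \forall x \forall y (Rxy \to \exists z (Rxz \wedge Rzy)).
A: fails — Rbc but no z with Rbz and Rzc.
B: holds.
C: holds.
D: holds.
Valid on: B, C, D.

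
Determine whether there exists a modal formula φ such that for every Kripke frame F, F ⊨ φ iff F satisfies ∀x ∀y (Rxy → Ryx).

The condition is symmetry. A defining modal formula is q → □◇q.
Suppose q→□◇q is valid. Take Rxy and set V(q)={x}. Then q at x, so □◇q at x, so ◇q at y, so some z with Ryz has q; z=x, i.e. Ryx.

Yes, by q → □◇q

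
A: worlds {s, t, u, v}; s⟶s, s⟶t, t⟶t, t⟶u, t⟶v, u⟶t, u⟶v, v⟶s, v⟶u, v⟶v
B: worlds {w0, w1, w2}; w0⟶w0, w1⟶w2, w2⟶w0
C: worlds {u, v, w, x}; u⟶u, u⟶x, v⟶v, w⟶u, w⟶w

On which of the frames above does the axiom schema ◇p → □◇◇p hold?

Frame correspondent (Sahlqvist): ∀x ∀y ∀z ((xRy ∧ xRz) → ∃w (y = w ∧ zR²w)) — i.e. a generalized confluence (Geach) condition.
A: condition met.
B: fails — w1Rw2, w1Rw2 but no w with w2=w and w2R²w.
C: fails — uRu, uRx but no t with u=t and xR²t.

A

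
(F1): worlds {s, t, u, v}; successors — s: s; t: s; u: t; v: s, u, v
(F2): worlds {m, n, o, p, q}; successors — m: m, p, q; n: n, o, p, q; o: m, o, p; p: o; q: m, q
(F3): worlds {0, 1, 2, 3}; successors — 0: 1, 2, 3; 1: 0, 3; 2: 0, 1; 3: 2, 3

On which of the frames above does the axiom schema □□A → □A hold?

(F2)

This is the axiom for density; its first-order frame correspondent is ∀x ∀y (Rxy → ∃z (Rxz ∧ Rzy)).
(F1): fails — Rut but no z with Ruz and Rzt.
(F2): condition met.
(F3): fails — R10 but no z with R1z and Rz0.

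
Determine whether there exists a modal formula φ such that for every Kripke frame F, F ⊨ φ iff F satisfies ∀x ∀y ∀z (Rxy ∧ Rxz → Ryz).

Definable; ◇q → □◇q defines it

Yes: it is the Euclidean property, defined by the 5 schema ◇q → □◇q.
Suppose ◇q→□◇q is valid. Take Rxy, Rxz and set V(q)={y}. Then ◇q at x, so □◇q at x, so ◇q at z, so some w with Rzw has q; w=y, i.e. Rzy. By symmetry of the argument, Ryz.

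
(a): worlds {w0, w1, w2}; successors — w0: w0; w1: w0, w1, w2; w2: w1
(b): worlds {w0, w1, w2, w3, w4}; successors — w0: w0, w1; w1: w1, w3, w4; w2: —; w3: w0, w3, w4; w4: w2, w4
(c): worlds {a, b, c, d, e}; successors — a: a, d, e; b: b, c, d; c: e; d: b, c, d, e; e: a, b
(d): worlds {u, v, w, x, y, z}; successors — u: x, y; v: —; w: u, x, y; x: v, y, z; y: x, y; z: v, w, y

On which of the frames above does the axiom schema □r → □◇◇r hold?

Frame correspondent (Sahlqvist): ∀x ∀z (xRz → ∃w (xRw ∧ zR²w)) — i.e. a generalized confluence (Geach) condition.
(a): condition met.
(b): fails — w4Rw2 but no w with w4Rw and w2R²w.
(c): condition met.
(d): fails — xRv but no t with xRt and vR²t.

(a), (c)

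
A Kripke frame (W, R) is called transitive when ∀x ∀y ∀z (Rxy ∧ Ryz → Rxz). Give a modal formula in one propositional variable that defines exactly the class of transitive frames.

□p → □□p

This is transitivity; the standard corresponding axiom is 4: □p → □□p.
Suppose □p→□□p is valid. Take Rxy, Ryz and set V(p)={w : Rxw}. Then □p at x, so □□p at x, so □p at y, so p at z, i.e. Rxz.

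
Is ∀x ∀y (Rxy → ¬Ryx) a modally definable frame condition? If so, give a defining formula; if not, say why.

If a class were modally definable it would be closed under surjective bounded morphisms (Goldblatt–Thomason).
The 5-cycle (worlds w0,w1,w2,w3,w4 with w0→w1→w2→w3→w4→w0) is asymmetric. Mapping every world to a single reflexive point • is a surjective bounded morphism, and the reflexive point is not asymmetric (R•• but asymmetry requires ¬R••).
So no modal formula (or set of formulas) defines exactly the asymmetric frames.

Not modally definable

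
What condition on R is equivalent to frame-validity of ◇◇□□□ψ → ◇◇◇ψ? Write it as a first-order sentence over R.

∀x ∀y (xR²y → ∃w (yR³w ∧ xR³w))

This is a Sahlqvist (Geach-type) schema ◇^2□^3ψ → □^0◇^3ψ.
Minimal-valuation argument: fix x; take any y with xR^2y and any z with xR^0z. Set V(ψ) to the set of worlds R-reachable from y in exactly 3 steps. Then □^3ψ holds at y, so the antecedent holds at x; validity forces ◇^3ψ at z, giving a w with zR^3w and yR^3w.
First-order correspondent: ∀x ∀y (xR²y → ∃w (yR³w ∧ xR³w)).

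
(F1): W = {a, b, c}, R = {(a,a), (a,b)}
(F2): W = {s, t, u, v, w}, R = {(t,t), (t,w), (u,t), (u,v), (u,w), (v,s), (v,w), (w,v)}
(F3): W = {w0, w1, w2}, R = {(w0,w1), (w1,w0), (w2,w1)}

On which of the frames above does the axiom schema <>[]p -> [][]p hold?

(F3)

Frame correspondent (Sahlqvist): forall x forall y forall z ((xRy & x R^2 z) -> exists w (yRw & z = w)) — i.e. a generalized confluence (Geach) condition.
(F1): fails — aRb, aR²a but no w with bRw and a=w.
(F2): fails — tRt, tR²v but no w* with tRw* and v=w*.
(F3): ✓.
Valid on: (F3).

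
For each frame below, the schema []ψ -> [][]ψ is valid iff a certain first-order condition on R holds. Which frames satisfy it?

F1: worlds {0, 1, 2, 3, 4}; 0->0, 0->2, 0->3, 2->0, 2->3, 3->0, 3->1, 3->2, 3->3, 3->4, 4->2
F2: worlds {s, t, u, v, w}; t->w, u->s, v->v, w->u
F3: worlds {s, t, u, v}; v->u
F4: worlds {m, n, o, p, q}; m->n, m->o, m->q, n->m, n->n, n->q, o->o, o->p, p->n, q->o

F3

The schema corresponds to transitivity: forall x forall y forall z (Rxy & Ryz -> Rxz).
F1: fails — R23 and R34 but not R24.
F2: fails — Rwu and Rus but not Rws.
F3: satisfies the condition.
F4: fails — Rop and Rpn but not Ron.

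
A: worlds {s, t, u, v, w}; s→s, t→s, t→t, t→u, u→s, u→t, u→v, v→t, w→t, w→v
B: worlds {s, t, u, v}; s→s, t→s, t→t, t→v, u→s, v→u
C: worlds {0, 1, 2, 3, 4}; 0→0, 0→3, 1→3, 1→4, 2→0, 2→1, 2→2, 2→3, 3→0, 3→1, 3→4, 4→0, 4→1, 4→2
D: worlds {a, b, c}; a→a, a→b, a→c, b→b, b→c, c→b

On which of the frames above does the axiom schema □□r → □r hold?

D

Frame correspondent (Sahlqvist): ∀x ∀y (Rxy → ∃z (Rxz ∧ Rzy)) — i.e. density.
A: fails — Ruv but no z with Ruz and Rzv.
B: fails — Rvu but no z with Rvz and Rzu.
C: fails — R13 but no z with R1z and Rz3.
D: satisfies the condition.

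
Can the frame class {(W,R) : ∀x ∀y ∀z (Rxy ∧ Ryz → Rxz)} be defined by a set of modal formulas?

Definable; □r → □□r defines it

Yes: it is transitivity, defined by the 4 schema □r → □□r.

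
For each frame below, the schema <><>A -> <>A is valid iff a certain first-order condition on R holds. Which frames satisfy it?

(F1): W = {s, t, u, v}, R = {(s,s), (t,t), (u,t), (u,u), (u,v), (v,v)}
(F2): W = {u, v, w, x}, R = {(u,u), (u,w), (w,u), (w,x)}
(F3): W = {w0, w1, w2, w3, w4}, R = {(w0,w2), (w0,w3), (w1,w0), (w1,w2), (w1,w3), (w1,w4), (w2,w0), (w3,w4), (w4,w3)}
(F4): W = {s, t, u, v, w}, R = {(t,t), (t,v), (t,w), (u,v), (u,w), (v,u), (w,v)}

(F1)

The schema corresponds to transitivity: forall x forall y forall z (Rxy & Ryz -> Rxz).
(F1): satisfies the condition.
(F2): fails — Rwu and Ruw but not Rww.
(F3): fails — Rw0w2 and Rw2w0 but not Rw0w0.
(F4): fails — Ruv and Rvu but not Ruu.
Valid on: (F1).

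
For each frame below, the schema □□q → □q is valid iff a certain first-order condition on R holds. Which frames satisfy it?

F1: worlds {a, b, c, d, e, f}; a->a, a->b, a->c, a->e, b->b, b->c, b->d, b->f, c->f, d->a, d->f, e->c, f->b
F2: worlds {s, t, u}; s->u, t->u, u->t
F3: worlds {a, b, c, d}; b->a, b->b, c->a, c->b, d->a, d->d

Frame correspondent (Sahlqvist): ∀x ∀y (Rxy → ∃z (Rxz ∧ Rzy)) — i.e. density.
F1: fails — Rcf but no z with Rcz and Rzf.
F2: fails — Rsu but no z with Rsz and Rzu.
F3: ✓.
Valid on: F3.

F3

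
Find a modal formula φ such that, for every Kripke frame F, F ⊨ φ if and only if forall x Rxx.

□ψ → ψ

This is reflexivity; the standard corresponding axiom is T: □ψ → ψ.
Suppose □ψ→ψ is valid. At any x set V(ψ)={w : Rxw}. Then □ψ holds at x, so ψ holds at x, i.e. Rxx.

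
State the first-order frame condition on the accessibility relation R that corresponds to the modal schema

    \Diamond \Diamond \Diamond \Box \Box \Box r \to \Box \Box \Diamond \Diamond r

This is a Sahlqvist (Geach-type) schema ◇^3□^3r → □^2◇^2r.
First-order correspondent: \forall x \forall y \forall z ((x R^3 y \wedge x R^2 z) \to \exists w (y R^3 w \wedge z R^2 w)).

\forall x \forall y \forall z ((x R^3 y \wedge x R^2 z) \to \exists w (y R^3 w \wedge z R^2 w))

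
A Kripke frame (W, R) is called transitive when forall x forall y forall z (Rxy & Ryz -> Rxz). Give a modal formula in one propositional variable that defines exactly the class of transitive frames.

A defining formula is □p → □□p (the 4 axiom).

□p → □□p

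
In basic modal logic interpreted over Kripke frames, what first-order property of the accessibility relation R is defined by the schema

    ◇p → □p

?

Partial functionality

Suppose ◇p→□p is valid. Take Rxy, Rxz and set V(p)={y}. Then ◇p at x, so □p at x, so p at z, i.e. z=y.
The converse is a direct semantic check.
Frame condition: ∀x ∀y ∀z (Rxy ∧ Rxz → y = z).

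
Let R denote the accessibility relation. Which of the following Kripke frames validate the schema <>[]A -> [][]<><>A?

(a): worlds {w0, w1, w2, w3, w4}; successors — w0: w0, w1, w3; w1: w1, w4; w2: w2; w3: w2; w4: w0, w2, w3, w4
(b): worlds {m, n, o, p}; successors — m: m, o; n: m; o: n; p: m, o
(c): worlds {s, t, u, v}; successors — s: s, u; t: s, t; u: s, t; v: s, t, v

(c)

This is the axiom for a generalized confluence (Geach) condition; its first-order frame correspondent is forall x forall y forall z ((xRy & x R^2 z) -> exists w (yRw & z R^2 w)).
(a): fails — w0Rw0, w0R²w2 but no w with w0Rw and w2R²w.
(b): fails — mRo, mR²n but no w with oRw and nR²w.
(c): satisfies the condition.
Valid on: (c).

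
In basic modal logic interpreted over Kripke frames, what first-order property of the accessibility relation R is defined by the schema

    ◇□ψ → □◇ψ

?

Convergence

Suppose ◇□ψ→□◇ψ is valid. Take Rxy, Rxz and set V(ψ)={w : Ryw}. Then □ψ at y so ◇□ψ at x, so □◇ψ at x, so ◇ψ at z, giving w with Rzw and Ryw.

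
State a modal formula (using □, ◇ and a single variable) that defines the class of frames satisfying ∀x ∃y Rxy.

A defining formula is □p → ◇p (the D axiom).
Suppose □p→◇p is valid. At any x set V(p)=W. Then □p at x, so ◇p at x, so x has a successor.

□p → ◇p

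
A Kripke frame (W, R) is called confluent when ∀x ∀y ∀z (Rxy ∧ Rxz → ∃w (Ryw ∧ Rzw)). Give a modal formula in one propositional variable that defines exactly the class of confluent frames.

A defining formula is ◇□s → □◇s (the .2 axiom).
Suppose ◇□s→□◇s is valid. Take Rxy, Rxz and set V(s)={w : Ryw}. Then □s at y so ◇□s at x, so □◇s at x, so ◇s at z, giving w with Rzw and Ryw.

◇□s → □◇s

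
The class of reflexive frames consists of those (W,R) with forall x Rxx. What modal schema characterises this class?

The condition is reflexivity. The T schema □s → s defines it.
Suppose □s→s is valid. At any x set V(s)={w : Rxw}. Then □s holds at x, so s holds at x, i.e. Rxx.

□s → s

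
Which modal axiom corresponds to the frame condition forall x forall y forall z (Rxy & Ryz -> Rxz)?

□p → □□p

A defining formula is □p → □□p (the 4 axiom).
Suppose □p→□□p is valid. Take Rxy, Ryz and set V(p)={w : Rxw}. Then □p at x, so □□p at x, so □p at y, so p at z, i.e. Rxz.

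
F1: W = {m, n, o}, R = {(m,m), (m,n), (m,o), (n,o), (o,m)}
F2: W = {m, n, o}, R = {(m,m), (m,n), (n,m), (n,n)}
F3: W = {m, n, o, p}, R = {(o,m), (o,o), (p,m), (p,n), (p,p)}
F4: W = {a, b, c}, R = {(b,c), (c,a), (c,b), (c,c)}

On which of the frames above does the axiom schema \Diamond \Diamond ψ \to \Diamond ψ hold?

This is the axiom for transitivity; its first-order frame correspondent is \forall x \forall y \forall z (Rxy \wedge Ryz \to Rxz).
F1: fails — Rom and Rmo but not Roo.
F2: holds.
F3: holds.
F4: fails — Rbc and Rca but not Rba.
Valid on: F2, F3.

F2, F3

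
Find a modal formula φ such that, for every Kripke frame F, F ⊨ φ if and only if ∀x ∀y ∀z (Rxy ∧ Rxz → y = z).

The condition is partial functionality. The CD schema ◇q → □q defines it.
Suppose ◇q→□q is valid. Take Rxy, Rxz and set V(q)={y}. Then ◇q at x, so □q at x, so q at z, i.e. z=y.

◇q → □q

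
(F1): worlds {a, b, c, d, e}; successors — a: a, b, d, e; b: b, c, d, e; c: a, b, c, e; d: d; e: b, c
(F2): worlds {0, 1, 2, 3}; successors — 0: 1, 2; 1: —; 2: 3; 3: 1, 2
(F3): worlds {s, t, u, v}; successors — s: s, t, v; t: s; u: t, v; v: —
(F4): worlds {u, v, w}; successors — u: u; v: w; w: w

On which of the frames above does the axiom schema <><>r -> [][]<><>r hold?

Frame correspondent (Sahlqvist): forall x forall y forall z ((x R^2 y & x R^2 z) -> exists w (y = w & z R^2 w)) — i.e. a generalized confluence (Geach) condition.
(F1): fails — aR²a, aR²d but no w with a=w and dR²w.
(F2): fails — 2R²1, 2R²1 but no w with 1=w and 1R²w.
(F3): fails — sR²s, sR²v but no w with s=w and vR²w.
(F4): holds.

(F4)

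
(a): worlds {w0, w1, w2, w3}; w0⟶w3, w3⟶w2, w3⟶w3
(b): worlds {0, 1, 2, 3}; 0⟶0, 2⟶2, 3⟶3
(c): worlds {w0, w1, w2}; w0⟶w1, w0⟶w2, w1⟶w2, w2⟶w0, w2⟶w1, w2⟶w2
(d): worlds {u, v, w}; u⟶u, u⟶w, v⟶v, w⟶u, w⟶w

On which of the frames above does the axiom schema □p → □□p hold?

(b), (d)

The schema corresponds to transitivity: ∀x ∀y ∀z (Rxy ∧ Ryz → Rxz).
(a): fails — Rw0w3 and Rw3w2 but not Rw0w2.
(b): satisfies the condition.
(c): fails — Rw1w2 and Rw2w1 but not Rw1w1.
(d): satisfies the condition.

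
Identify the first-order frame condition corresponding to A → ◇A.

Reflexivity

This is a form of the T axiom.
Its frame correspondent is reflexivity — ∀x Rxx.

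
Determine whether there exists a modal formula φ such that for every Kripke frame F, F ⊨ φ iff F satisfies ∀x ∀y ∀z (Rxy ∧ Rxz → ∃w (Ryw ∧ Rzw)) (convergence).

Yes — defined by ◇□r → □◇r

This is a Sahlqvist condition; the .2 axiom ◇□r → □◇r defines it.
Suppose ◇□r→□◇r is valid. Take Rxy, Rxz and set V(r)={w : Ryw}. Then □r at y so ◇□r at x, so □◇r at x, so ◇r at z, giving w with Rzw and Ryw.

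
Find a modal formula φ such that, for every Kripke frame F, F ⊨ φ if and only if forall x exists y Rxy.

A defining formula is □q → ◇q (the D axiom).

□q → ◇q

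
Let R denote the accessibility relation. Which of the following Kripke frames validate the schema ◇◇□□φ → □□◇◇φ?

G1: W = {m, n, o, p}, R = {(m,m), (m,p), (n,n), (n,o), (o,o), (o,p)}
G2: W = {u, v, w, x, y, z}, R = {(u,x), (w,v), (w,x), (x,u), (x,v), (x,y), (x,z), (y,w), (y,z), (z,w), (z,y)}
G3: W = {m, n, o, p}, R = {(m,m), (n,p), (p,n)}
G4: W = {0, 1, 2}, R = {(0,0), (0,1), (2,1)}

This is the axiom for a generalized confluence (Geach) condition; its first-order frame correspondent is ∀x ∀y ∀z ((xR²y ∧ xR²z) → ∃w (yR²w ∧ zR²w)).
G1: fails — mR²m, mR²p but no w with mR²w and pR²w.
G2: fails — uR²u, uR²v but no t with uR²t and vR²t.
G3: satisfies the condition.
G4: fails — 0R²0, 0R²1 but no w with 0R²w and 1R²w.

G3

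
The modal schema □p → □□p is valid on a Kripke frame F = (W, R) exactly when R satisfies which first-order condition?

This schema is the 4 axiom.
It corresponds to transitivity: ∀x ∀y ∀z (Rxy ∧ Ryz → Rxz).

Transitivity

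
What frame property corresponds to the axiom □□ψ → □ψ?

density: ∀x ∀y (Rxy → ∃z (Rxz ∧ Rzy))

This schema is the C4 axiom.
It corresponds to density: ∀x ∀y (Rxy → ∃z (Rxz ∧ Rzy)).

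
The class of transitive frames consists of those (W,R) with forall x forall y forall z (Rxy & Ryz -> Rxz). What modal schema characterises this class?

This is transitivity; the standard corresponding axiom is 4: □s → □□s.

□s → □□s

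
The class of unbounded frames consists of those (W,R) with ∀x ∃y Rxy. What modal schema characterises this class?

□s → ◇s

A defining formula is □s → ◇s (the D axiom).
Suppose □s→◇s is valid. At any x set V(s)=W. Then □s at x, so ◇s at x, so x has a successor.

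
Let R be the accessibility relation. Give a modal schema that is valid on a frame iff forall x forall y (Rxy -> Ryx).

ψ → □◇ψ

The condition is symmetry. The B schema ψ → □◇ψ defines it.
Suppose ψ→□◇ψ is valid. Take Rxy and set V(ψ)={x}. Then ψ at x, so □◇ψ at x, so ◇ψ at y, so some z with Ryz has ψ; z=x, i.e. Ryx.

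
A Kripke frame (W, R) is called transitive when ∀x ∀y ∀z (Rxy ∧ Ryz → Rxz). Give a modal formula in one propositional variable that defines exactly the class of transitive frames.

The condition is transitivity. The 4 schema □p → □□p defines it.

□p → □□p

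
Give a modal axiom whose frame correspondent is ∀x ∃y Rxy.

□s → ◇s

The condition is seriality. The D schema □s → ◇s defines it.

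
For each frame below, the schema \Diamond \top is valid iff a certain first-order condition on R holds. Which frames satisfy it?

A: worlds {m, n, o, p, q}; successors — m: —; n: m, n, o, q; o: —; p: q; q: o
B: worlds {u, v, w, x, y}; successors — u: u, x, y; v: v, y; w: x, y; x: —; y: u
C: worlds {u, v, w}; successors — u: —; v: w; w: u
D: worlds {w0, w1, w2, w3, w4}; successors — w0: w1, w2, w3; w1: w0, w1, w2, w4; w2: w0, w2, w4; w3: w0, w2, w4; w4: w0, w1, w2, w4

Frame correspondent (Sahlqvist): \forall x \exists y Rxy — i.e. seriality.
A: fails — world m has no successor.
B: fails — world x has no successor.
C: fails — world u has no successor.
D: condition met.

D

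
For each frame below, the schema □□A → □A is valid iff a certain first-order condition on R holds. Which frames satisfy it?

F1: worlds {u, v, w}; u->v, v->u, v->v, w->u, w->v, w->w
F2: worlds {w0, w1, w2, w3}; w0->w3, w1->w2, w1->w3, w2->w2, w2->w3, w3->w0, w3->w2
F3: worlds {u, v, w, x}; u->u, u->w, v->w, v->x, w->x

The schema corresponds to density: ∀x ∀y (Rxy → ∃z (Rxz ∧ Rzy)).
F1: satisfies the condition.
F2: fails — Rw3w0 but no z with Rw3z and Rzw0.
F3: fails — Rwx but no z with Rwz and Rzx.
Valid on: F1.

F1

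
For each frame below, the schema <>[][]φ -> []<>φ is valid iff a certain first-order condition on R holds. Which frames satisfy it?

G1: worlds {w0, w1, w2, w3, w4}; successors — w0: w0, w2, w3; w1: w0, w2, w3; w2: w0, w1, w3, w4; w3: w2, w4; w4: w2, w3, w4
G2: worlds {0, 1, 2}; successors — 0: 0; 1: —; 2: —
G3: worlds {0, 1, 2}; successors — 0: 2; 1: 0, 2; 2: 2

The schema corresponds to a generalized confluence (Geach) condition: forall x forall y forall z ((xRy & xRz) -> exists w (y R^2 w & zRw)).
G1: satisfies the condition.
G2: satisfies the condition.
G3: satisfies the condition.

G1, G2, G3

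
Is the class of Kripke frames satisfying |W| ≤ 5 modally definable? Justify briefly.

No — not modally definable

Any modally definable frame class is closed under disjoint unions.
Any modal formula valid on each of 6 disjoint one-world frames is valid on their disjoint union (validity is preserved under disjoint unions). Each one-world frame has |W|=1≤5, but the union has |W|=6.
So no modal formula (or set of formulas) defines exactly the |W|≤5 frames.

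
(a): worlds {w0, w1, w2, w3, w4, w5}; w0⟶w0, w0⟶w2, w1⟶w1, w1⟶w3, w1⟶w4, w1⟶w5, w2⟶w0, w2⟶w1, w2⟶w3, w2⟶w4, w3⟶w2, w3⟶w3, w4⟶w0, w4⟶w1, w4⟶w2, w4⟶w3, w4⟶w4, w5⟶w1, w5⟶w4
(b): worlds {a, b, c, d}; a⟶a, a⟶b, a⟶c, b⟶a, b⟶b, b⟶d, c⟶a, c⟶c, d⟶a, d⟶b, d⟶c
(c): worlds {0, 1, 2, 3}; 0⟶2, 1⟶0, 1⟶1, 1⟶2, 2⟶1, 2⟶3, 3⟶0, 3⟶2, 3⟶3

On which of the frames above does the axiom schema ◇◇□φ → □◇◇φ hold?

The schema corresponds to a generalized confluence (Geach) condition: ∀x ∀y ∀z ((xR²y ∧ xRz) → ∃w (yRw ∧ zR²w)).
(a): satisfies the condition.
(b): satisfies the condition.
(c): fails — 1R²0, 1R0 but no w with 0Rw and 0R²w.
Valid on: (a), (b).

(a), (b)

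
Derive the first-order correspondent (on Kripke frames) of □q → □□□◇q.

∀x ∀z (xR³z → ∃w (xRw ∧ zRw))

This is a Sahlqvist (Geach-type) schema ◇^0□^1q → □^3◇^1q.
First-order correspondent: ∀x ∀z (xR³z → ∃w (xRw ∧ zRw)).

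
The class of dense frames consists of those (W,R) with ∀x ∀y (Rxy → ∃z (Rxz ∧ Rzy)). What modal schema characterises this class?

This is density; the standard corresponding axiom is C4: □□ψ → □ψ.

□□ψ → □ψ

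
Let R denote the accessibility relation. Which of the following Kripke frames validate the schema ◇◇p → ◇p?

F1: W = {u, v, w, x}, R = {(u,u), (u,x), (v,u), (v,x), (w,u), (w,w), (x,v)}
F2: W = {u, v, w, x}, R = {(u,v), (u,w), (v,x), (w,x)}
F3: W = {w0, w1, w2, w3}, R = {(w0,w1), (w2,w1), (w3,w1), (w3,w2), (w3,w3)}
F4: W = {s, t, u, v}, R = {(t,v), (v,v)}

F3, F4

This is the axiom for transitivity; its first-order frame correspondent is ∀x ∀y ∀z (Rxy ∧ Ryz → Rxz).
F1: fails — Rwu and Rux but not Rwx.
F2: fails — Ruv and Rvx but not Rux.
F3: condition met.
F4: condition met.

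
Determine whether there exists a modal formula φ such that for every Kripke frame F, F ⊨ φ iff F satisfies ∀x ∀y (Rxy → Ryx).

Yes, by p → □◇p

The condition is symmetry. A defining modal formula is p → □◇p.
Suppose p→□◇p is valid. Take Rxy and set V(p)={x}. Then p at x, so □◇p at x, so ◇p at y, so some z with Ryz has p; z=x, i.e. Ryx.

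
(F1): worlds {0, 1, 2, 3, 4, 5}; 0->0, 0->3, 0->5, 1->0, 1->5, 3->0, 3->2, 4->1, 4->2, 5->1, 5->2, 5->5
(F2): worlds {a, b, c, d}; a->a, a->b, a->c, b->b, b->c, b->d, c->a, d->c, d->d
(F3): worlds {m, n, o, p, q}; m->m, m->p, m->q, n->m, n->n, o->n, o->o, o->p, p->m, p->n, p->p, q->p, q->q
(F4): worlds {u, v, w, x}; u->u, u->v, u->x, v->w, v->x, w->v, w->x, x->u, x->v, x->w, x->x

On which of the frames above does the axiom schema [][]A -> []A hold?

(F2), (F3), (F4)

This is the axiom for density; its first-order frame correspondent is forall x forall y (Rxy -> exists z (Rxz & Rzy)).
(F1): fails — R32 but no z with R3z and Rz2.
(F2): condition met.
(F3): condition met.
(F4): condition met.
Valid on: (F2), (F3), (F4).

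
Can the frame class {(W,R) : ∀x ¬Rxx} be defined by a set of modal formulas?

Any modally definable frame class is closed under surjective bounded morphisms.
The 5-cycle (worlds 0,1,2,3,4 with 0→1→2→3→4→0) is irreflexive, and the map sending every world to a single reflexive point • is a surjective bounded morphism (forth: every edge maps to (•,•); back: every world has a successor). So any modal formula valid on the 5-cycle is also valid on the reflexive point, which is not irreflexive.
Hence irreflexivity is not modally definable.

No — not modally definable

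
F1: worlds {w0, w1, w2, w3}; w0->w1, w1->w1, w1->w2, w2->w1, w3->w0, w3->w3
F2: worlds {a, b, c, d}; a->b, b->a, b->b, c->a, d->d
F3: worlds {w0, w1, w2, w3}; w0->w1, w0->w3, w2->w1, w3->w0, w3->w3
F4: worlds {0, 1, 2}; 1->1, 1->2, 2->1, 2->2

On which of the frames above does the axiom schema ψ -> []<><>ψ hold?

F4

The schema corresponds to a generalized confluence (Geach) condition: forall x forall z (xRz -> exists w (x = w & z R^2 w)).
F1: fails — w0Rw1 but no w with w0=w and w1R²w.
F2: fails — cRa but no w with c=w and aR²w.
F3: fails — w0Rw1 but no w with w0=w and w1R²w.
F4: ✓.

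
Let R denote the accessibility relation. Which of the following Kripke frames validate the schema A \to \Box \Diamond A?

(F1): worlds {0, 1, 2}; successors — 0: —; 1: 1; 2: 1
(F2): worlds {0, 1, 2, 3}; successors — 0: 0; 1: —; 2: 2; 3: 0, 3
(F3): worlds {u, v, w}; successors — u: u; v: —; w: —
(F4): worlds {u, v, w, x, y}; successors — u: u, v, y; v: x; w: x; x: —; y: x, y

Frame correspondent (Sahlqvist): \forall x \forall y (Rxy \to Ryx) — i.e. symmetry.
(F1): fails — R21 but not R12.
(F2): fails — R30 but not R03.
(F3): condition met.
(F4): fails — Ruv but not Rvu.

(F3)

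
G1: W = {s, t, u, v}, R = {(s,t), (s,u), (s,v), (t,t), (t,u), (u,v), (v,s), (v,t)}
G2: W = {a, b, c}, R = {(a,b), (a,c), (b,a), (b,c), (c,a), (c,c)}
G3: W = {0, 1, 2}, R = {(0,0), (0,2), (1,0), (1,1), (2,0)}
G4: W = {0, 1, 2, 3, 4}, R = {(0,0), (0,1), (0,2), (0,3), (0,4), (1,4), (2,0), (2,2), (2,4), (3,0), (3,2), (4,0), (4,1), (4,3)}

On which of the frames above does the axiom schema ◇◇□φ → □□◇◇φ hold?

G2, G3

The schema corresponds to a generalized confluence (Geach) condition: ∀x ∀y ∀z ((xR²y ∧ xR²z) → ∃w (yRw ∧ zR²w)).
G1: fails — sR²u, sR²u but no w with uRw and uR²w.
G2: satisfies the condition.
G3: satisfies the condition.
G4: fails — 0R²1, 0R²1 but no w with 1Rw and 1R²w.
Valid on: G2, G3.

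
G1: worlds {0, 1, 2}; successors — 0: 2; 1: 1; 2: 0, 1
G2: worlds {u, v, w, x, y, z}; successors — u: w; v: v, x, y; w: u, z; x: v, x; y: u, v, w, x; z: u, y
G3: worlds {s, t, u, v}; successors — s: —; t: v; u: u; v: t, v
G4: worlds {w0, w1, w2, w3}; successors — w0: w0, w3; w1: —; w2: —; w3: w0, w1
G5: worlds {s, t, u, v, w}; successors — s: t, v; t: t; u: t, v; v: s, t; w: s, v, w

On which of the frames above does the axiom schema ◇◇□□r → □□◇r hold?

G3

Frame correspondent (Sahlqvist): ∀x ∀y ∀z ((xR²y ∧ xR²z) → ∃w (yR²w ∧ zRw)) — i.e. a generalized confluence (Geach) condition.
G1: fails — 0R²0, 0R²0 but no w with 0R²w and 0Rw.
G2: fails — uR²u, uR²u but no t with uR²t and uRt.
G3: holds.
G4: fails — w0R²w0, w0R²w1 but no w with w0R²w and w1Rw.
G5: fails — wR²t, wR²w but no w* with tR²w* and wRw*.
Valid on: G3.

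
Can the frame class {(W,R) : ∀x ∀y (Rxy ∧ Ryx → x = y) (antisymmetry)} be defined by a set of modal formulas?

Not definable by any modal formula

If a class were modally definable it would be closed under surjective bounded morphisms (Goldblatt–Thomason).
The 6-cycle (worlds w0,w1,w2,w3,w4,w5 with w0→w1→w2→w3→w4→w5→w0) is antisymmetric. Sending even-indexed worlds to a and odd-indexed worlds to b is a surjective bounded morphism onto the two-world frame with a↔b, which is not antisymmetric.
Hence antisymmetry is not modally definable.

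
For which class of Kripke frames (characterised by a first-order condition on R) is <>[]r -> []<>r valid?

This is the .2 axiom.
It corresponds to convergence: forall x forall y forall z (Rxy & Rxz -> exists w (Ryw & Rzw)).

convergence: forall x forall y forall z (Rxy & Rxz -> exists w (Ryw & Rzw))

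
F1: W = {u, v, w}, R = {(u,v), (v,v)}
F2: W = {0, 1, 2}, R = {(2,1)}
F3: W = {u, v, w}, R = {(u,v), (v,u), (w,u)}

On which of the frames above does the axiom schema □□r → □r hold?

F1

The schema corresponds to density: ∀x ∀y (Rxy → ∃z (Rxz ∧ Rzy)).
F1: condition met.
F2: fails — R21 but no z with R2z and Rz1.
F3: fails — Ruv but no z with Ruz and Rzv.
Valid on: F1.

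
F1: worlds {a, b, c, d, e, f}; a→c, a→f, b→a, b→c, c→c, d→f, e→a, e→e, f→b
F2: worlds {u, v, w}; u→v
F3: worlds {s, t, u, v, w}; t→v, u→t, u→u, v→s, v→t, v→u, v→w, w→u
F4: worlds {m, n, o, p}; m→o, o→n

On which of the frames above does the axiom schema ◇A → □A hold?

Frame correspondent (Sahlqvist): ∀x ∀y ∀z (Rxy ∧ Rxz → y = z) — i.e. partial functionality.
F1: fails — a sees both c and f.
F2: holds.
F3: fails — u sees both t and u.
F4: holds.

F2, F4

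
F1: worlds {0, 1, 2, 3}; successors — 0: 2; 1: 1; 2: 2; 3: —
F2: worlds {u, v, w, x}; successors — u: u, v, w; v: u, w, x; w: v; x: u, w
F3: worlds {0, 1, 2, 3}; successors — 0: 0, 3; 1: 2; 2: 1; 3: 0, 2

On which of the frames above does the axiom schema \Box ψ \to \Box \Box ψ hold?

Frame correspondent (Sahlqvist): \forall x \forall y \forall z (Rxy \wedge Ryz \to Rxz) — i.e. transitivity.
F1: holds.
F2: fails — Ruv and Rvx but not Rux.
F3: fails — R32 and R21 but not R31.

F1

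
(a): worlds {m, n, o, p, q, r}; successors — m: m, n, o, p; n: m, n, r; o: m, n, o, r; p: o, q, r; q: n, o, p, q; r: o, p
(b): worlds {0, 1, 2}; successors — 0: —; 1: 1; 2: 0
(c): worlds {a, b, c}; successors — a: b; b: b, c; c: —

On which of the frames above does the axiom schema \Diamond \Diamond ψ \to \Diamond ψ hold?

(b)

This is the axiom for transitivity; its first-order frame correspondent is \forall x \forall y \forall z (Rxy \wedge Ryz \to Rxz).
(a): fails — Rom and Rmp but not Rop.
(b): holds.
(c): fails — Rab and Rbc but not Rac.
Valid on: (b).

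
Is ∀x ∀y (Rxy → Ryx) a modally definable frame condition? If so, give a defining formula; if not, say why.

This is a Sahlqvist condition; the B axiom r → □◇r defines it.
Suppose r→□◇r is valid. Take Rxy and set V(r)={x}. Then r at x, so □◇r at x, so ◇r at y, so some z with Ryz has r; z=x, i.e. Ryx.

Yes — defined by r → □◇r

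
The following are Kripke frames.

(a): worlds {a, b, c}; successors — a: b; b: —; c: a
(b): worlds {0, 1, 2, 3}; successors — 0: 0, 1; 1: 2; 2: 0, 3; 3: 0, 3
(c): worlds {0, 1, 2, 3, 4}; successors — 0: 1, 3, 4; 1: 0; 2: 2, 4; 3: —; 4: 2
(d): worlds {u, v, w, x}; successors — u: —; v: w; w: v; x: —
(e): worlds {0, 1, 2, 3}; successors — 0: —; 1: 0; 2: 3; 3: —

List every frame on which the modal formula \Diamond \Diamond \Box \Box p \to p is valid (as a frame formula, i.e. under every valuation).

(d), (e)

The schema corresponds to a generalized confluence (Geach) condition: \forall x \forall y (x R^2 y \to \exists w (y R^2 w \wedge x = w)).
(a): fails — cR²b but no w with bR²w and c=w.
(b): fails — 2R²1 but no w with 1R²w and 2=w.
(c): fails — 0R²2 but no w with 2R²w and 0=w.
(d): ✓.
(e): ✓.
Valid on: (d), (e).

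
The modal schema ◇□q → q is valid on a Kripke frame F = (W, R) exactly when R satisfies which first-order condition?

Equivalently (dual form): q → □◇q.
Suppose q→□◇q is valid. Take Rxy and set V(q)={x}. Then q at x, so □◇q at x, so ◇q at y, so some z with Ryz has q; z=x, i.e. Ryx.

symmetry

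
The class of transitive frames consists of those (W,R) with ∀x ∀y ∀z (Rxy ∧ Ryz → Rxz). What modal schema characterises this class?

A defining formula is □p → □□p (the 4 axiom).

□p → □□p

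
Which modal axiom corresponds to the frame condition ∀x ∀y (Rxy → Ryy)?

This is shift-reflexivity; the standard corresponding axiom is T□: □(□s → s).
Suppose □(□s→s) is valid. Take Rxy and set V(s)={w : Ryw}. Then at y, □s holds; since □(□s→s) at x, □s→s at y, so s at y, i.e. Ryy.

□(□s → s)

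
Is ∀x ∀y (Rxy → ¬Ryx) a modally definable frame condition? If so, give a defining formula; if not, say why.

No — not modally definable

Any modally definable frame class is closed under surjective bounded morphisms.
The 4-cycle (worlds 0,1,2,3 with 0→1→2→3→0) is asymmetric. Mapping every world to a single reflexive point • is a surjective bounded morphism, and the reflexive point is not asymmetric (R•• but asymmetry requires ¬R••).
So no modal formula (or set of formulas) defines exactly the asymmetric frames.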